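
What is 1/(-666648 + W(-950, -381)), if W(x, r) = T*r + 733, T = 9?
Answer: -1/669344 ≈ -1.4940e-6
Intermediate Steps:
W(x, r) = 733 + 9*r (W(x, r) = 9*r + 733 = 733 + 9*r)
1/(-666648 + W(-950, -381)) = 1/(-666648 + (733 + 9*(-381))) = 1/(-666648 + (733 - 3429)) = 1/(-666648 - 2696) = 1/(-669344) = -1/669344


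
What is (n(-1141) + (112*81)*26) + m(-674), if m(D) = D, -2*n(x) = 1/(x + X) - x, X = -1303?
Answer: 1146859221/4888 ≈ 2.3463e+5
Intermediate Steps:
n(x) = x/2 - 1/(2*(-1303 + x)) (n(x) = -(1/(x - 1303) - x)/2 = -(1/(-1303 + x) - x)/2 = x/2 - 1/(2*(-1303 + x)))
(n(-1141) + (112*81)*26) + m(-674) = ((-1 + (-1141)² - 1303*(-1141))/(2*(-1303 - 1141)) + (112*81)*26) - 674 = ((½)*(-1 + 1301881 + 1486723)/(-2444) + 9072*26) - 674 = ((½)*(-1/2444)*2788603 + 235872) - 674 = (-2788603/4888 + 235872) - 674 = 1150153733/4888 - 674 = 1146859221/4888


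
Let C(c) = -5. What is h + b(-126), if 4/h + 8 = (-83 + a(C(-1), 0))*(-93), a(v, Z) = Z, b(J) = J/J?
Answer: 7715/7711 ≈ 1.0005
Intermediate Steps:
b(J) = 1
h = 4/7711 (h = 4/(-8 + (-83 + 0)*(-93)) = 4/(-8 - 83*(-93)) = 4/(-8 + 7719) = 4/7711 ≈ 0.00051874)
h + b(-126) = 4/7711 + 1 = 7715/7711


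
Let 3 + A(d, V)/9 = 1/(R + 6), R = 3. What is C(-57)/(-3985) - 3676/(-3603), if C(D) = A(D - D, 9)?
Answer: 14742538/14357955 ≈ 1.0268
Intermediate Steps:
A(d, V) = -26 (A(d, V) = -27 + 9/(3 + 6) = -27 + 9/9 = -27 + 9*(⅑) = -27 + 1 = -26)
C(D) = -26
C(-57)/(-3985) - 3676/(-3603) = -26/(-3985) - 3676/(-3603) = -26*(-1/3985) - 3676*(-1/3603) = 26/3985 + 3676/3603 = 14742538/14357955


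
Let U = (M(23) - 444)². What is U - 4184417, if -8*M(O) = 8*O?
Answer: -3966328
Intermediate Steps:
M(O) = -O
U = 218089 (U = (-1*23 - 444)² = (-23 - 444)² = (-467)² = 218089)
U - 4184417 = 218089 - 4184417 = -3966328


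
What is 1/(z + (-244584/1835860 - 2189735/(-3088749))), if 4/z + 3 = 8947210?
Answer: 551469928030528065/317488805178915469 ≈ 1.7370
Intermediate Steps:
z = 4/8947207 (z = 4/(-3 + 8947210) = 4/8947207 ≈ 4.4707e-7)
1/(z + (-244584/1835860 - 2189735/(-3088749))) = 1/(4/8947207 + (-244584/1835860 - 2189735/(-3088749))) = 1/(4/8947207 + (-244584*1/1835860 - 2189735*(-1/3088749))) = 1/(4/8947207 + (-61146/458965 + 2189735/3088749)) = 1/(4/8947207 + 816147077921/1417627684785) = 1/(317488805178915469/551469928030528065) = 551469928030528065/317488805178915469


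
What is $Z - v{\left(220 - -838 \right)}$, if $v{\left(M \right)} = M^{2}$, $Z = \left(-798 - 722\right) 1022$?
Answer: $-2672804$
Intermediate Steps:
$Z = -1553440$ ($Z = \left(-1520\right) 1022 = -1553440$)
$Z - v{\left(220 - -838 \right)} = -1553440 - \left(220 - -838\right)^{2} = -1553440 - \left(220 + 838\right)^{2} = -1553440 - 1058^{2} = -1553440 - 1119364 = -2672804$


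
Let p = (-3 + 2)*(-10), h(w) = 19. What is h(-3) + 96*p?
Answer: 979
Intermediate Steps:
p = 10 (p = -1*(-10) = 10)
h(-3) + 96*p = 19 + 96*10 = 19 + 960 = 979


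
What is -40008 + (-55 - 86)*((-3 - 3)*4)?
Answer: -36624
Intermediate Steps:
-40008 + (-55 - 86)*((-3 - 3)*4) = -40008 - (-846)*4 = -40008 - 141*(-24) = -40008 + 3384 = -36624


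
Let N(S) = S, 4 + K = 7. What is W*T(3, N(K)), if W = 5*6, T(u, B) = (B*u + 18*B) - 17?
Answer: 1380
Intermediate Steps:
K = 3 (K = -4 + 7 = 3)
T(u, B) = -17 + 18*B + B*u (T(u, B) = (18*B + B*u) - 17 = -17 + 18*B + B*u)
W = 30
W*T(3, N(K)) = 30*(-17 + 18*3 + 3*3) = 30*(-17 + 54 + 9) = 30*46 = 1380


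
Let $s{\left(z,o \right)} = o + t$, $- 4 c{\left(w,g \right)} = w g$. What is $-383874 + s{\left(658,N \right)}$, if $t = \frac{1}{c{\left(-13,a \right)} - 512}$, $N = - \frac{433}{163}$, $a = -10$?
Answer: $- \frac{68140793981}{177507} \approx -3.8388 \cdot 10^{5}$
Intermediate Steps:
$c{\left(w,g \right)} = - \frac{g w}{4}$ ($c{\left(w,g \right)} = - \frac{w g}{4} = - \frac{g w}{4}$)
$N = - \frac{433}{163}$ ($N = \left(-433\right) \frac{1}{163} = - \frac{433}{163} \approx -2.6564$)
$t = - \frac{2}{1089}$ ($t = \frac{1}{\left(- \frac{1}{4}\right) \left(-10\right) \left(-13\right) - 512} = \frac{1}{- \frac{65}{2} - 512} = \frac{1}{- \frac{1089}{2}} = - \frac{2}{1089} \approx -0.0018365$)
$s{\left(z,o \right)} = - \frac{2}{1089} + o$ ($s{\left(z,o \right)} = o - \frac{2}{1089} = - \frac{2}{1089} + o$)
$-383874 + s{\left(658,N \right)} = -383874 - \frac{471863}{177507} = - \frac{68140793981}{177507}$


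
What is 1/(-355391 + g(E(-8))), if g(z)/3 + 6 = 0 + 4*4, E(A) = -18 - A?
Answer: -1/355361 ≈ -2.8140e-6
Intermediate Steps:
g(z) = 30 (g(z) = -18 + 3*(0 + 4*4) = -18 + 3*(0 + 16) = -18 + 3*16 = -18 + 48 = 30)
1/(-355391 + g(E(-8))) = 1/(-355391 + 30) = 1/(-355361) = -1/355361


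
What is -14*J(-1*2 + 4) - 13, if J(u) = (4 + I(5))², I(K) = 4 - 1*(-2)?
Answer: -1413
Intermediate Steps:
I(K) = 6 (I(K) = 4 + 2 = 6)
J(u) = 100 (J(u) = (4 + 6)² = 10² = 100)
-14*J(-1*2 + 4) - 13 = -14*100 - 13 = -1400 - 13 = -1413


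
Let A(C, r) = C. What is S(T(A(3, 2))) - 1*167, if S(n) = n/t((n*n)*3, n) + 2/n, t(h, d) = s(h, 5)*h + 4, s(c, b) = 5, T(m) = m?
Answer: -69352/417 ≈ -166.31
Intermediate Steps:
t(h, d) = 4 + 5*h (t(h, d) = 5*h + 4 = 4 + 5*h)
S(n) = 2/n + n/(4 + 15*n²) (S(n) = n/(4 + 5*((n*n)*3)) + 2/n = n/(4 + 5*(n²*3)) + 2/n = n/(4 + 5*(3*n²)) + 2/n = n/(4 + 15*n²) + 2/n = 2/n + n/(4 + 15*n²))
S(T(A(3, 2))) - 1*167 = (8 + 31*3²)/(3*(4 + 15*3²)) - 1*167 = (8 + 31*9)/(3*(4 + 15*9)) - 167 = (8 + 279)/(3*(4 + 135)) - 167 = (⅓)*287/139 - 167 = (⅓)*(1/139)*287 - 167 = 287/417 - 167 = -69352/417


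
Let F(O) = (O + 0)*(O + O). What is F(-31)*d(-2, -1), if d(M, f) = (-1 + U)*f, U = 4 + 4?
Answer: -13454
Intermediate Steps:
U = 8
d(M, f) = 7*f (d(M, f) = (-1 + 8)*f = 7*f)
F(O) = 2*O² (F(O) = O*(2*O) = 2*O²)
F(-31)*d(-2, -1) = (2*(-31)²)*(7*(-1)) = (2*961)*(-7) = 1922*(-7) = -13454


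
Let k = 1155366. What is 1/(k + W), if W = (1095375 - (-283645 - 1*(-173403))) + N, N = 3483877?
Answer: 1/5844860 ≈ 1.7109e-7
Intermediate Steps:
W = 4689494 (W = (1095375 - (-283645 - 1*(-173403))) + 3483877 = (1095375 - (-283645 + 173403)) + 3483877 = (1095375 - 1*(-110242)) + 3483877 = (1095375 + 110242) + 3483877 = 1205617 + 3483877 = 4689494)
1/(k + W) = 1/(1155366 + 4689494) = 1/5844860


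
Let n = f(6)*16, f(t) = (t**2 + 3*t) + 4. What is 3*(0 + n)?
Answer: 2784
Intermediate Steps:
f(t) = 4 + t**2 + 3*t
n = 928 (n = (4 + 6**2 + 3*6)*16 = (4 + 36 + 18)*16 = 58*16 = 928)
3*(0 + n) = 3*(0 + 928) = 3*928 = 2784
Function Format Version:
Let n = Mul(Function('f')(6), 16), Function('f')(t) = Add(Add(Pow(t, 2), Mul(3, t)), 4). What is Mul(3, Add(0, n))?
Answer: 2784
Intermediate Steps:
Function('f')(t) = Add(4, Pow(t, 2), Mul(3, t))
n = 928 (n = Mul(Add(4, Pow(6, 2), Mul(3, 6)), 16) = Mul(Add(4, 36, 18), 16) = Mul(58, 16) = 928)
Mul(3, Add(0, n)) = Mul(3, Add(0, 928)) = Mul(3, 928) = 2784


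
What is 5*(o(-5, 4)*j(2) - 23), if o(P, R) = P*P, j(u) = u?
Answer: 135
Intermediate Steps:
o(P, R) = P²
5*(o(-5, 4)*j(2) - 23) = 5*((-5)²*2 - 23) = 5*(25*2 - 23) = 5*(50 - 23) = 5*27 = 135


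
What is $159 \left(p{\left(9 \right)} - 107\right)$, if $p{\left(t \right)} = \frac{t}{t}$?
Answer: $-16854$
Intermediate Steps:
$p{\left(t \right)} = 1$
$159 \left(p{\left(9 \right)} - 107\right) = 159 \left(1 - 107\right) = 159 \left(-106\right) = -16854$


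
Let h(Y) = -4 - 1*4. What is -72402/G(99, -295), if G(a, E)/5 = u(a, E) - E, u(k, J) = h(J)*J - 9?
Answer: -12067/2205 ≈ -5.4726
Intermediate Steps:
h(Y) = -8 (h(Y) = -4 - 4 = -8)
u(k, J) = -9 - 8*J (u(k, J) = -8*J - 9 = -9 - 8*J)
G(a, E) = -45 - 45*E (G(a, E) = 5*((-9 - 8*E) - E) = 5*(-9 - 9*E) = -45 - 45*E)
-72402/G(99, -295) = -72402/(-45 - 45*(-295)) = -72402/(-45 + 13275) = -72402/13230 = -72402*1/13230 = -12067/2205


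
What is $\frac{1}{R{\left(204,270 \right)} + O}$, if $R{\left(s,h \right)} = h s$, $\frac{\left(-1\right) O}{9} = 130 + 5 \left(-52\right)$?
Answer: $\frac{1}{56250} \approx 1.7778 \cdot 10^{-5}$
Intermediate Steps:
$O = 1170$ ($O = - 9 \left(130 + 5 \left(-52\right)\right) = - 9 \left(130 - 260\right) = \left(-9\right) \left(-130\right) = 1170$)
$\frac{1}{R{\left(204,270 \right)} + O} = \frac{1}{270 \cdot 204 + 1170} = \frac{1}{55080 + 1170} = \frac{1}{56250}$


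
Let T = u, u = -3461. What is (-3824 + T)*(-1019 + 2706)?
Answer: -12289795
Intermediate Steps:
T = -3461
(-3824 + T)*(-1019 + 2706) = (-3824 - 3461)*(-1019 + 2706) = -7285*1687 = -12289795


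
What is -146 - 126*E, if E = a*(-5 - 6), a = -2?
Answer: -2918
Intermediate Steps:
E = 22 (E = -2*(-5 - 6) = -2*(-11) = 22)
-146 - 126*E = -146 - 126*22 = -146 - 2772 = -2918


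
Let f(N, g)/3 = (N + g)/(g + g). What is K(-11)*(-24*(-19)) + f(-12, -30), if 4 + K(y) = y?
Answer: -68379/10 ≈ -6837.9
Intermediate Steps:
f(N, g) = 3*(N + g)/(2*g) (f(N, g) = 3*((N + g)/(g + g)) = 3*((N + g)/((2*g))) = 3*((N + g)*(1/(2*g))) = 3*((N + g)/(2*g)) = 3*(N + g)/(2*g))
K(y) = -4 + y
K(-11)*(-24*(-19)) + f(-12, -30) = (-4 - 11)*(-24*(-19)) + (3/2)*(-12 - 30)/(-30) = -15*456 + (3/2)*(-1/30)*(-42) = -6840 + 21/10 = -68379/10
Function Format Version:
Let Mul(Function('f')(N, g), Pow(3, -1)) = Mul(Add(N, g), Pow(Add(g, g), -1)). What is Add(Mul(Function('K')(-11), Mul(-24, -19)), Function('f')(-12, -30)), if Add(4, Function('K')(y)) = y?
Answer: Rational(-68379, 10) ≈ -6837.9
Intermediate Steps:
Function('f')(N, g) = Mul(Rational(3, 2), Pow(g, -1), Add(N, g)) (Function('f')(N, g) = Mul(3, Mul(Add(N, g), Pow(Add(g, g), -1))) = Mul(3, Mul(Add(N, g), Pow(Mul(2, g), -1))) = Mul(3, Mul(Add(N, g), Mul(Rational(1, 2), Pow(g, -1)))) = Mul(3, Mul(Rational(1, 2), Pow(g, -1), Add(N, g))) = Mul(Rational(3, 2), Pow(g, -1), Add(N, g)))
Function('K')(y) = Add(-4, y)
Add(Mul(Function('K')(-11), Mul(-24, -19)), Function('f')(-12, -30)) = Add(Mul(Add(-4, -11), Mul(-24, -19)), Mul(Rational(3, 2), Pow(-30, -1), Add(-12, -30))) = Add(Mul(-15, 456), Mul(Rational(3, 2), Rational(-1, 30), -42)) = Add(-6840, Rational(21, 10)) = Rational(-68379, 10)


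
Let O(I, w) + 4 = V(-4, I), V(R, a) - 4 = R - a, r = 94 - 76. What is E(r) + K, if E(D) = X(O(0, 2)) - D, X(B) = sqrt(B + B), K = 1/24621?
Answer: -443177/24621 + 2*I*sqrt(2) ≈ -18.0 + 2.8284*I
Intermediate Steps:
r = 18
V(R, a) = 4 + R - a (V(R, a) = 4 + (R - a) = 4 + R - a)
O(I, w) = -4 - I (O(I, w) = -4 + (4 - 4 - I) = -4 - I)
K = 1/24621 ≈ 4.0616e-5
X(B) = sqrt(2)*sqrt(B) (X(B) = sqrt(2*B) = sqrt(2)*sqrt(B))
E(D) = -D + 2*I*sqrt(2) (E(D) = sqrt(2)*sqrt(-4 - 1*0) - D = sqrt(2)*sqrt(-4 + 0) - D = sqrt(2)*sqrt(-4) - D = sqrt(2)*(2*I) - D = 2*I*sqrt(2) - D = -D + 2*I*sqrt(2))
E(r) + K = (-1*18 + 2*I*sqrt(2)) + 1/24621 = (-18 + 2*I*sqrt(2)) + 1/24621 = -443177/24621 + 2*I*sqrt(2)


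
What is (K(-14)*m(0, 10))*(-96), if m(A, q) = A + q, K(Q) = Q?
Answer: 13440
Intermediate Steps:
(K(-14)*m(0, 10))*(-96) = -14*(0 + 10)*(-96) = -14*10*(-96) = -140*(-96) = 13440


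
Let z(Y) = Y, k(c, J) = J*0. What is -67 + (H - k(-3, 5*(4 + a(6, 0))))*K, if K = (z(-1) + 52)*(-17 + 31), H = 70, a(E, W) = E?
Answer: 49913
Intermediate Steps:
k(c, J) = 0
K = 714 (K = (-1 + 52)*(-17 + 31) = 51*14 = 714)
-67 + (H - k(-3, 5*(4 + a(6, 0))))*K = -67 + (70 - 1*0)*714 = -67 + (70 + 0)*714 = -67 + 70*714 = -67 + 49980 = 49913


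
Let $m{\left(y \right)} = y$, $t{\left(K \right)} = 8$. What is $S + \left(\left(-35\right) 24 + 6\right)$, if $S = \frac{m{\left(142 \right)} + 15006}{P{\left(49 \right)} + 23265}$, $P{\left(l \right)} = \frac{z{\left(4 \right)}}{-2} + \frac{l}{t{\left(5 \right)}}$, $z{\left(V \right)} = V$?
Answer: $- \frac{155130418}{186153} \approx -833.35$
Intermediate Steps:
$P{\left(l \right)} = -2 + \frac{l}{8}$ ($P{\left(l \right)} = \frac{4}{-2} + \frac{l}{8} = 4 \left(- \frac{1}{2}\right) + l \frac{1}{8} = -2 + \frac{l}{8}$)
$S = \frac{121184}{186153}$ ($S = \frac{142 + 15006}{\left(-2 + \frac{1}{8} \cdot 49\right) + 23265} = \frac{15148}{\left(-2 + \frac{49}{8}\right) + 23265} = \frac{15148}{\frac{33}{8} + 23265} = \frac{15148}{\frac{186153}{8}} = 15148 \cdot \frac{8}{186153} = \frac{121184}{186153} \approx 0.65099$)
$S + \left(\left(-35\right) 24 + 6\right) = \frac{121184}{186153} + \left(\left(-35\right) 24 + 6\right) = \frac{121184}{186153} + \left(-840 + 6\right) = \frac{121184}{186153} - 834 = - \frac{155130418}{186153}$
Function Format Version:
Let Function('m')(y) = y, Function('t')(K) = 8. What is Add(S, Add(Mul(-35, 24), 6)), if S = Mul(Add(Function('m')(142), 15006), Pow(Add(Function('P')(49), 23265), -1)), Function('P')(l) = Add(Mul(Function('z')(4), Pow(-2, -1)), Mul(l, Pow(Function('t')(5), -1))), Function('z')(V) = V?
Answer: Rational(-155130418, 186153) ≈ -833.35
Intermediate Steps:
Function('P')(l) = Add(-2, Mul(Rational(1, 8), l)) (Function('P')(l) = Add(Mul(4, Pow(-2, -1)), Mul(l, Pow(8, -1))) = Add(Mul(4, Rational(-1, 2)), Mul(l, Rational(1, 8))) = Add(-2, Mul(Rational(1, 8), l)))
S = Rational(121184, 186153) (S = Mul(Add(142, 15006), Pow(Add(Add(-2, Mul(Rational(1, 8), 49)), 23265), -1)) = Mul(15148, Pow(Add(Add(-2, Rational(49, 8)), 23265), -1)) = Mul(15148, Pow(Add(Rational(33, 8), 23265), -1)) = Mul(15148, Pow(Rational(186153, 8), -1)) = Mul(15148, Rational(8, 186153)) = Rational(121184, 186153) ≈ 0.65099)
Add(S, Add(Mul(-35, 24), 6)) = Add(Rational(121184, 186153), Add(Mul(-35, 24), 6)) = Add(Rational(121184, 186153), Add(-840, 6)) = Add(Rational(121184, 186153), -834) = Rational(-155130418, 186153)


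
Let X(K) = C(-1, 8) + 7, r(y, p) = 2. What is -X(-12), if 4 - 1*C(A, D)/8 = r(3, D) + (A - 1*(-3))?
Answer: -7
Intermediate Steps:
C(A, D) = -8 - 8*A (C(A, D) = 32 - 8*(2 + (A - 1*(-3))) = 32 - 8*(2 + (A + 3)) = 32 - 8*(2 + (3 + A)) = 32 - 8*(5 + A) = 32 + (-40 - 8*A) = -8 - 8*A)
X(K) = 7 (X(K) = (-8 - 8*(-1)) + 7 = (-8 + 8) + 7 = 0 + 7 = 7)
-X(-12) = -1*7 = -7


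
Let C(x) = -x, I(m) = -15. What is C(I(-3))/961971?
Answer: 5/320657 ≈ 1.5593e-5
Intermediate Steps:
C(I(-3))/961971 = -1*(-15)/961971 = 15*(1/961971) = 5/320657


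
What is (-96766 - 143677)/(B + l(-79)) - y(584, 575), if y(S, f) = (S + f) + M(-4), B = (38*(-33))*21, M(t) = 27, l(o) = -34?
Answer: -31032005/26368 ≈ -1176.9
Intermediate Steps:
B = -26334 (B = -1254*21 = -26334)
y(S, f) = 27 + S + f (y(S, f) = (S + f) + 27 = 27 + S + f)
(-96766 - 143677)/(B + l(-79)) - y(584, 575) = (-96766 - 143677)/(-26334 - 34) - (27 + 584 + 575) = -240443/(-26368) - 1*1186 = -240443*(-1/26368) - 1186 = 240443/26368 - 1186 = -31032005/26368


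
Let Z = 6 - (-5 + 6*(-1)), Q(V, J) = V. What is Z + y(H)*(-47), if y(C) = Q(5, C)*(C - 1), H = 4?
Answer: -688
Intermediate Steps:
y(C) = -5 + 5*C (y(C) = 5*(C - 1) = 5*(-1 + C) = -5 + 5*C)
Z = 17 (Z = 6 - (-5 - 6) = 6 - 1*(-11) = 6 + 11 = 17)
Z + y(H)*(-47) = 17 + (-5 + 5*4)*(-47) = 17 + (-5 + 20)*(-47) = 17 + 15*(-47) = 17 - 705 = -688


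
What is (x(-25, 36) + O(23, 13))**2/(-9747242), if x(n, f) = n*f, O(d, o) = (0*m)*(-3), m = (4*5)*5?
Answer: -405000/4873621 ≈ -0.083100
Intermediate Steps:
m = 100 (m = 20*5 = 100)
O(d, o) = 0 (O(d, o) = (0*100)*(-3) = 0*(-3) = 0)
x(n, f) = f*n
(x(-25, 36) + O(23, 13))**2/(-9747242) = (36*(-25) + 0)**2/(-9747242) = (-900 + 0)**2*(-1/9747242) = (-900)**2*(-1/9747242) = 810000*(-1/9747242) = -405000/4873621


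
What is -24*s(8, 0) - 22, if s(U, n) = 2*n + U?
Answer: -214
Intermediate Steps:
s(U, n) = U + 2*n
-24*s(8, 0) - 22 = -24*(8 + 2*0) - 22 = -24*(8 + 0) - 22 = -24*8 - 22 = -192 - 22 = -214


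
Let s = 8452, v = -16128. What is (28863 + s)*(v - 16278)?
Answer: -1209229890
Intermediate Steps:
(28863 + s)*(v - 16278) = (28863 + 8452)*(-16128 - 16278) = 37315*(-32406) = -1209229890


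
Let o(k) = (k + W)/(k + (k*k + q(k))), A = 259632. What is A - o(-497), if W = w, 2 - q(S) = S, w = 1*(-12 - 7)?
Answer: 21377320156/82337 ≈ 2.5963e+5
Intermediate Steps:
w = -19 (w = 1*(-19) = -19)
q(S) = 2 - S
W = -19
o(k) = (-19 + k)/(2 + k**2) (o(k) = (k - 19)/(k + (k*k + (2 - k))) = (-19 + k)/(k + (k**2 + (2 - k))) = (-19 + k)/(k + (2 + k**2 - k)) = (-19 + k)/(2 + k**2))
A - o(-497) = 259632 - (-19 - 497)/(2 + (-497)**2) = 259632 - (-516)/(2 + 247009) = 259632 - (-516)/247011 = 259632 - 1*(-172/82337) = 259632 + 172/82337 = 21377320156/82337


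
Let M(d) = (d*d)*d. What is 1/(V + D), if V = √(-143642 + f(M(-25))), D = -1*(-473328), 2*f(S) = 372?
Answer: 29583/14002471190 - I*√8966/56009884760 ≈ 2.1127e-6 - 1.6906e-9*I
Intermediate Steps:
M(d) = d³ (M(d) = d²*d = d³)
f(S) = 186 (f(S) = (½)*372 = 186)
D = 473328
V = 4*I*√8966 (V = √(-143642 + 186) = √(-143456) = 4*I*√8966 ≈ 378.76*I)
1/(V + D) = 1/(4*I*√8966 + 473328) = 1/(473328 + 4*I*√8966)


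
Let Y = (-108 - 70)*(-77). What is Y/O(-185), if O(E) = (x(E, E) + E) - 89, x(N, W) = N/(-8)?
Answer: -109648/2007 ≈ -54.633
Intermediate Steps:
x(N, W) = -N/8 (x(N, W) = N*(-⅛) = -N/8)
Y = 13706 (Y = -178*(-77) = 13706)
O(E) = -89 + 7*E/8 (O(E) = (-E/8 + E) - 89 = 7*E/8 - 89 = -89 + 7*E/8)
Y/O(-185) = 13706/(-89 + (7/8)*(-185)) = 13706/(-89 - 1295/8) = 13706/(-2007/8) = 13706*(-8/2007) = -109648/2007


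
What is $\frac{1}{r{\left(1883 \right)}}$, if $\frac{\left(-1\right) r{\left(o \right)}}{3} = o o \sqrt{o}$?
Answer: $- \frac{\sqrt{1883}}{20029597161} \approx -2.1665 \cdot 10^{-9}$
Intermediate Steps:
$r{\left(o \right)} = - 3 o^{\frac{5}{2}}$ ($r{\left(o \right)} = - 3 o o \sqrt{o} = - 3 o^{2} \sqrt{o} = - 3 o^{\frac{5}{2}}$)
$\frac{1}{r{\left(1883 \right)}} = \frac{1}{\left(-3\right) 1883^{\frac{5}{2}}} = \frac{1}{\left(-3\right) 3545689 \sqrt{1883}} = \frac{1}{\left(-10637067\right) \sqrt{1883}} = - \frac{\sqrt{1883}}{20029597161}$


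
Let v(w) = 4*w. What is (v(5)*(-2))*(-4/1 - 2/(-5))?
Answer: 144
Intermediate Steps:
(v(5)*(-2))*(-4/1 - 2/(-5)) = ((4*5)*(-2))*(-4/1 - 2/(-5)) = (20*(-2))*(-4*1 - 2*(-1/5)) = -40*(-4 + 2/5) = -40*(-18/5) = 144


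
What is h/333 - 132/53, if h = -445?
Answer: -67541/17649 ≈ -3.8269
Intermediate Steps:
h/333 - 132/53 = -445/333 - 132/53 = -67541/17649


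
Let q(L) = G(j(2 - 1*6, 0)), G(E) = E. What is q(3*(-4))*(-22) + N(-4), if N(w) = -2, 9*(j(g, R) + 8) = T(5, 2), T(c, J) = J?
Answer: 1522/9 ≈ 169.11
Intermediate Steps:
j(g, R) = -70/9 (j(g, R) = -8 + (⅑)*2 = -8 + 2/9 = -70/9)
q(L) = -70/9
q(3*(-4))*(-22) + N(-4) = -70/9*(-22) - 2 = 1540/9 - 2 = 1522/9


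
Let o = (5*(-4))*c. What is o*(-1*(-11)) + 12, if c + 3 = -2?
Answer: 1112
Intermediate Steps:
c = -5 (c = -3 - 2 = -5)
o = 100 (o = (5*(-4))*(-5) = -20*(-5) = 100)
o*(-1*(-11)) + 12 = 100*(-1*(-11)) + 12 = 100*11 + 12 = 1100 + 12 = 1112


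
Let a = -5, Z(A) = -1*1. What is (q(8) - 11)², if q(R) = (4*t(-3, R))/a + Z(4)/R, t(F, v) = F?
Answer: 121801/1600 ≈ 76.126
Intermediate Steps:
Z(A) = -1
q(R) = 12/5 - 1/R (q(R) = (4*(-3))/(-5) - 1/R = -12*(-⅕) - 1/R = 12/5 - 1/R)
(q(8) - 11)² = ((12/5 - 1/8) - 11)² = ((12/5 - 1*⅛) - 11)² = ((12/5 - ⅛) - 11)² = (91/40 - 11)² = (-349/40)² = 121801/1600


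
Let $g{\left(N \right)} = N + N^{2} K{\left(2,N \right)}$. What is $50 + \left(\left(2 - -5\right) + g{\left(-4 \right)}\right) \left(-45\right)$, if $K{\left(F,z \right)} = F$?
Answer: $-1525$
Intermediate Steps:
$g{\left(N \right)} = N + 2 N^{2}$ ($g{\left(N \right)} = N + N^{2} \cdot 2 = N + 2 N^{2}$)
$50 + \left(\left(2 - -5\right) + g{\left(-4 \right)}\right) \left(-45\right) = 50 + \left(\left(2 - -5\right) - 4 \left(1 + 2 \left(-4\right)\right)\right) \left(-45\right) = 50 + \left(\left(2 + 5\right) - 4 \left(1 - 8\right)\right) \left(-45\right) = 50 + \left(7 - -28\right) \left(-45\right) = 50 + \left(7 + 28\right) \left(-45\right) = 50 + 35 \left(-45\right) = 50 - 1575 = -1525$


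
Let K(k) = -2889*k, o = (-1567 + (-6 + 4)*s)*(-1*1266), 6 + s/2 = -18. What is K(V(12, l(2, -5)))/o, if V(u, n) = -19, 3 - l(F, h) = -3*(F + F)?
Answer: 18297/620762 ≈ 0.029475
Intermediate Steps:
s = -48 (s = -12 + 2*(-18) = -12 - 36 = -48)
l(F, h) = 3 + 6*F (l(F, h) = 3 - (-3)*(F + F) = 3 - (-3)*2*F = 3 - (-6)*F = 3 + 6*F)
o = 1862286 (o = (-1567 + (-6 + 4)*(-48))*(-1*1266) = (-1567 - 2*(-48))*(-1266) = (-1567 + 96)*(-1266) = -1471*(-1266) = 1862286)
K(V(12, l(2, -5)))/o = -2889*(-19)/1862286 = 54891*(1/1862286) = 18297/620762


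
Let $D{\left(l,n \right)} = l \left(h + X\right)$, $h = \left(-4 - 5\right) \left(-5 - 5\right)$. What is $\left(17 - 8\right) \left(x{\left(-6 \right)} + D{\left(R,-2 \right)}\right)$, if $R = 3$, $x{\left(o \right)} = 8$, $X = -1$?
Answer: $2475$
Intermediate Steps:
$h = 90$ ($h = \left(-9\right) \left(-10\right) = 90$)
$D{\left(l,n \right)} = 89 l$ ($D{\left(l,n \right)} = l \left(90 - 1\right) = l 89 = 89 l$)
$\left(17 - 8\right) \left(x{\left(-6 \right)} + D{\left(R,-2 \right)}\right) = \left(17 - 8\right) \left(8 + 89 \cdot 3\right) = \left(17 - 8\right) \left(8 + 267\right) = 9 \cdot 275 = 2475$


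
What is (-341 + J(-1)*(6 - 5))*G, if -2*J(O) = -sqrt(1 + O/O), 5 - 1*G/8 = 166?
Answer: 439208 - 644*sqrt(2) ≈ 4.3830e+5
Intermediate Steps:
G = -1288 (G = 40 - 8*166 = 40 - 1328 = -1288)
J(O) = sqrt(2)/2 (J(O) = -(-1)*sqrt(1 + O/O)/2 = -(-1)*sqrt(1 + 1)/2 = -(-1)*sqrt(2)/2 = sqrt(2)/2)
(-341 + J(-1)*(6 - 5))*G = (-341 + (sqrt(2)/2)*(6 - 5))*(-1288) = (-341 + (sqrt(2)/2)*1)*(-1288) = (-341 + sqrt(2)/2)*(-1288) = 439208 - 644*sqrt(2)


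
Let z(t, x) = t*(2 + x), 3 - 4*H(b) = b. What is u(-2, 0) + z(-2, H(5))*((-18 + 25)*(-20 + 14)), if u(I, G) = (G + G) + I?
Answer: 124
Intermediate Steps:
H(b) = ¾ - b/4
u(I, G) = I + 2*G (u(I, G) = 2*G + I = I + 2*G)
u(-2, 0) + z(-2, H(5))*((-18 + 25)*(-20 + 14)) = (-2 + 2*0) + (-2*(2 + (¾ - ¼*5)))*((-18 + 25)*(-20 + 14)) = (-2 + 0) + (-2*(2 + (¾ - 5/4)))*(7*(-6)) = -2 - 2*(2 - ½)*(-42) = -2 - 2*3/2*(-42) = -2 - 3*(-42) = -2 + 126 = 124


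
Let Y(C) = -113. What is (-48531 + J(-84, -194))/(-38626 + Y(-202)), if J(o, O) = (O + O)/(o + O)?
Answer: 6745615/5384721 ≈ 1.2527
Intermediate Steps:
J(o, O) = 2*O/(O + o) (J(o, O) = (2*O)/(O + o) = 2*O/(O + o))
(-48531 + J(-84, -194))/(-38626 + Y(-202)) = (-48531 + 2*(-194)/(-194 - 84))/(-38626 - 113) = (-48531 + 2*(-194)/(-278))/(-38739) = (-48531 + 2*(-194)*(-1/278))*(-1/38739) = (-48531 + 194/139)*(-1/38739) = -6745615/139*(-1/38739) = 6745615/5384721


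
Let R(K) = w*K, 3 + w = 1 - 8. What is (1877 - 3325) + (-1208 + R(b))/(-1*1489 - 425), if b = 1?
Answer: -15921/11 ≈ -1447.4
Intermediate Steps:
w = -10 (w = -3 + (1 - 8) = -3 - 7 = -10)
R(K) = -10*K
(1877 - 3325) + (-1208 + R(b))/(-1*1489 - 425) = (1877 - 3325) + (-1208 - 10*1)/(-1*1489 - 425) = -1448 + (-1208 - 10)/(-1489 - 425) = -1448 - 1218/(-1914) = -1448 - 1218*(-1/1914) = -1448 + 7/11 = -15921/11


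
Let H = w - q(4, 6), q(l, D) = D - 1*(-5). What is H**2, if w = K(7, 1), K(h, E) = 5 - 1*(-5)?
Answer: 1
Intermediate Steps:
K(h, E) = 10 (K(h, E) = 5 + 5 = 10)
w = 10
q(l, D) = 5 + D (q(l, D) = D + 5 = 5 + D)
H = -1 (H = 10 - (5 + 6) = 10 - 1*11 = 10 - 11 = -1)
H**2 = (-1)**2 = 1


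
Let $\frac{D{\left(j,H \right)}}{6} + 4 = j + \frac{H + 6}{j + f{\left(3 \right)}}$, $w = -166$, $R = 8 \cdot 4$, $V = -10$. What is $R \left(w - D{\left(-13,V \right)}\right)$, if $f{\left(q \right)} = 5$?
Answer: $-2144$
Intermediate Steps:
$R = 32$
$D{\left(j,H \right)} = -24 + 6 j + \frac{6 \left(6 + H\right)}{5 + j}$ ($D{\left(j,H \right)} = -24 + 6 \left(j + \frac{H + 6}{j + 5}\right) = -24 + 6 \left(j + \frac{6 + H}{5 + j}\right) = -24 + \left(6 j + \frac{6 \left(6 + H\right)}{5 + j}\right) = -24 + 6 j + \frac{6 \left(6 + H\right)}{5 + j}$)
$R \left(w - D{\left(-13,V \right)}\right) = 32 \left(-166 - \frac{6 \left(-14 - 10 - 13 + \left(-13\right)^{2}\right)}{5 - 13}\right) = 32 \left(-166 - \frac{6 \left(-14 - 10 - 13 + 169\right)}{-8}\right) = 32 \left(-166 - 6 \left(- \frac{1}{8}\right) 132\right) = 32 \left(-166 - -99\right) = 32 \left(-166 + 99\right) = 32 \left(-67\right) = -2144$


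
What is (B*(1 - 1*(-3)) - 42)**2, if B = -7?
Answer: 4900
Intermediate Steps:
(B*(1 - 1*(-3)) - 42)**2 = (-7*(1 - 1*(-3)) - 42)**2 = (-7*(1 + 3) - 42)**2 = (-7*4 - 42)**2 = (-28 - 42)**2 = (-70)**2 = 4900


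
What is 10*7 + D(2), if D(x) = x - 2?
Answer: 70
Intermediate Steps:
D(x) = -2 + x
10*7 + D(2) = 10*7 + (-2 + 2) = 70 + 0 = 70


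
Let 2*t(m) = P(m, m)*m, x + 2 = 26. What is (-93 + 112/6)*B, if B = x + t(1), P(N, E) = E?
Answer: -10927/6 ≈ -1821.2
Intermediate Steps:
x = 24 (x = -2 + 26 = 24)
t(m) = m²/2 (t(m) = (m*m)/2 = m²/2)
B = 49/2 (B = 24 + (½)*1² = 24 + (½)*1 = 24 + ½ = 49/2 ≈ 24.500)
(-93 + 112/6)*B = (-93 + 112/6)*(49/2) = (-93 + 112*(⅙))*(49/2) = (-93 + 56/3)*(49/2) = -223/3*49/2 = -10927/6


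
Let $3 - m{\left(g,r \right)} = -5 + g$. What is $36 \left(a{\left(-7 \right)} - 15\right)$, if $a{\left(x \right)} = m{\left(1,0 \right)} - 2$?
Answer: $-360$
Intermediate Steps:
$m{\left(g,r \right)} = 8 - g$ ($m{\left(g,r \right)} = 3 - \left(-5 + g\right) = 8 - g$)
$a{\left(x \right)} = 5$ ($a{\left(x \right)} = \left(8 - 1\right) - 2 = 7 - 2 = 5$)
$36 \left(a{\left(-7 \right)} - 15\right) = 36 \left(5 - 15\right) = 36 \left(-10\right) = -360$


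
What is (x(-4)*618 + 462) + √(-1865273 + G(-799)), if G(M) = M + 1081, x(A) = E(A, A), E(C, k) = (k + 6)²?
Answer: 2934 + I*√1864991 ≈ 2934.0 + 1365.6*I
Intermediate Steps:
E(C, k) = (6 + k)²
x(A) = (6 + A)²
G(M) = 1081 + M
(x(-4)*618 + 462) + √(-1865273 + G(-799)) = ((6 - 4)²*618 + 462) + √(-1865273 + (1081 - 799)) = (2²*618 + 462) + √(-1865273 + 282) = (4*618 + 462) + √(-1864991) = (2472 + 462) + I*√1864991 = 2934 + I*√1864991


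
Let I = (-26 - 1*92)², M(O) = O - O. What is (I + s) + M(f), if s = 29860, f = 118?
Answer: 43784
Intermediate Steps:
M(O) = 0
I = 13924 (I = (-26 - 92)² = (-118)² = 13924)
(I + s) + M(f) = (13924 + 29860) + 0 = 43784 + 0 = 43784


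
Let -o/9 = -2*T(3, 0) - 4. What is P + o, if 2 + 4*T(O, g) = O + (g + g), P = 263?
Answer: 607/2 ≈ 303.50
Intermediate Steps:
T(O, g) = -½ + g/2 + O/4 (T(O, g) = -½ + (O + (g + g))/4 = -½ + (O + 2*g)/4 = -½ + (g/2 + O/4) = -½ + g/2 + O/4)
o = 81/2 (o = -9*(-2*(-½ + (½)*0 + (¼)*3) - 4) = -9*(-2*(-½ + 0 + ¾) - 4) = -9*(-2*¼ - 4) = -9*(-½ - 4) = -9*(-9/2) = 81/2 ≈ 40.500)
P + o = 263 + 81/2 = 607/2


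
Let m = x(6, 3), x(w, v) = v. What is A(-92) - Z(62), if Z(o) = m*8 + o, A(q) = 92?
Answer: 6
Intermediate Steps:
m = 3
Z(o) = 24 + o (Z(o) = 3*8 + o = 24 + o)
A(-92) - Z(62) = 92 - (24 + 62) = 92 - 1*86 = 92 - 86 = 6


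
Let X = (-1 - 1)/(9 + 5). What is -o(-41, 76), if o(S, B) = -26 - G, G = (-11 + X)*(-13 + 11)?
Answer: 338/7 ≈ 48.286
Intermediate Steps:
X = -⅐ (X = -2/14 = -2*1/14 = -⅐ ≈ -0.14286)
G = 156/7 (G = (-11 - ⅐)*(-13 + 11) = -78/7*(-2) = 156/7 ≈ 22.286)
o(S, B) = -338/7 (o(S, B) = -26 - 1*156/7 = -26 - 156/7 = -338/7)
-o(-41, 76) = -1*(-338/7) = 338/7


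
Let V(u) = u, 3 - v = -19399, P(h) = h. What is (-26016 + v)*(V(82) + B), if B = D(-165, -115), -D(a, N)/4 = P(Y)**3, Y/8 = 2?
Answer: 107821428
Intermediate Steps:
Y = 16 (Y = 8*2 = 16)
D(a, N) = -16384 (D(a, N) = -4*16**3 = -4*4096 = -16384)
v = 19402 (v = 3 - 1*(-19399) = 3 + 19399 = 19402)
B = -16384
(-26016 + v)*(V(82) + B) = (-26016 + 19402)*(82 - 16384) = -6614*(-16302) = 107821428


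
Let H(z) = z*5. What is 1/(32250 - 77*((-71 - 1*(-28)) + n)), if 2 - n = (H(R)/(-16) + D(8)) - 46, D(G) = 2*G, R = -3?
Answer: 16/530707 ≈ 3.0148e-5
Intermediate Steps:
H(z) = 5*z
n = 497/16 (n = 2 - (((5*(-3))/(-16) + 2*8) - 46) = 2 - ((-15*(-1/16) + 16) - 46) = 2 - ((15/16 + 16) - 46) = 2 - (271/16 - 46) = 2 - 1*(-465/16) = 2 + 465/16 = 497/16 ≈ 31.063)
1/(32250 - 77*((-71 - 1*(-28)) + n)) = 1/(32250 - 77*((-71 - 1*(-28)) + 497/16)) = 1/(32250 - 77*((-71 + 28) + 497/16)) = 1/(32250 - 77*(-43 + 497/16)) = 1/(32250 - 77*(-191/16)) = 1/(32250 + 14707/16) = 1/(530707/16) = 16/530707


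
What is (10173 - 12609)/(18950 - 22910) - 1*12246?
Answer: -4040977/330 ≈ -12245.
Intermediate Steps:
(10173 - 12609)/(18950 - 22910) - 1*12246 = -2436/(-3960) - 12246 = -2436*(-1/3960) - 12246 = 203/330 - 12246 = -4040977/330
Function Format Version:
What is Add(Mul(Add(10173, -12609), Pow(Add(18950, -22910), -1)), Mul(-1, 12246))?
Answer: Rational(-4040977, 330) ≈ -12245.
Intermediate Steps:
Add(Mul(Add(10173, -12609), Pow(Add(18950, -22910), -1)), Mul(-1, 12246)) = Add(Mul(-2436, Pow(-3960, -1)), -12246) = Add(Mul(-2436, Rational(-1, 3960)), -12246) = Add(Rational(203, 330), -12246) = Rational(-4040977, 330)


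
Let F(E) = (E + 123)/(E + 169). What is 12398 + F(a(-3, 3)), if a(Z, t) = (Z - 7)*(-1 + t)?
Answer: 1847405/149 ≈ 12399.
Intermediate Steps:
a(Z, t) = (-1 + t)*(-7 + Z) (a(Z, t) = (-7 + Z)*(-1 + t) = (-1 + t)*(-7 + Z))
F(E) = (123 + E)/(169 + E)
12398 + F(a(-3, 3)) = 12398 + (123 + (7 - 1*(-3) - 7*3 - 3*3))/(169 + (7 - 1*(-3) - 7*3 - 3*3)) = 12398 + (123 + (7 + 3 - 21 - 9))/(169 + (7 + 3 - 21 - 9)) = 12398 + (123 - 20)/(169 - 20) = 12398 + 103/149 = 1847405/149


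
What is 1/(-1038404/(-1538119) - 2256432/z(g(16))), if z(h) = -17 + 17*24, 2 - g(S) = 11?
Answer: -601404529/3470254915444 ≈ -0.00017330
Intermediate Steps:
g(S) = -9 (g(S) = 2 - 1*11 = 2 - 11 = -9)
z(h) = 391 (z(h) = -17 + 408 = 391)
1/(-1038404/(-1538119) - 2256432/z(g(16))) = 1/(-1038404/(-1538119) - 2256432/391) = 1/(-1038404*(-1/1538119) - 2256432*1/391) = 1/(1038404/1538119 - 2256432/391) = 1/(-3470254915444/601404529) = -601404529/3470254915444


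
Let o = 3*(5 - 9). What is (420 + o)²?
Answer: 166464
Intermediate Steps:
o = -12 (o = 3*(-4) = -12)
(420 + o)² = (420 - 12)² = 408² = 166464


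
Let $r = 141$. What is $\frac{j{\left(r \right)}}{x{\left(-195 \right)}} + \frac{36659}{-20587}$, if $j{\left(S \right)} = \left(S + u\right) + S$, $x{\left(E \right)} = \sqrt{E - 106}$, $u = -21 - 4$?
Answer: $- \frac{5237}{2941} - \frac{257 i \sqrt{301}}{301} \approx -1.7807 - 14.813 i$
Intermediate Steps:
$u = -25$ ($u = -21 - 4 = -25$)
$x{\left(E \right)} = \sqrt{-106 + E}$
$j{\left(S \right)} = -25 + 2 S$ ($j{\left(S \right)} = \left(S - 25\right) + S = \left(-25 + S\right) + S = -25 + 2 S$)
$\frac{j{\left(r \right)}}{x{\left(-195 \right)}} + \frac{36659}{-20587} = \frac{-25 + 2 \cdot 141}{\sqrt{-106 - 195}} + \frac{36659}{-20587} = \frac{-25 + 282}{\sqrt{-301}} + 36659 \left(- \frac{1}{20587}\right) = \frac{257}{i \sqrt{301}} - \frac{5237}{2941} = 257 \left(- \frac{i \sqrt{301}}{301}\right) - \frac{5237}{2941} = - \frac{257 i \sqrt{301}}{301} - \frac{5237}{2941} = - \frac{5237}{2941} - \frac{257 i \sqrt{301}}{301}$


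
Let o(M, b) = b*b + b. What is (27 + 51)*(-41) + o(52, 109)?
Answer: 8792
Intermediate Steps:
o(M, b) = b + b² (o(M, b) = b² + b = b + b²)
(27 + 51)*(-41) + o(52, 109) = (27 + 51)*(-41) + 109*(1 + 109) = 78*(-41) + 109*110 = -3198 + 11990 = 8792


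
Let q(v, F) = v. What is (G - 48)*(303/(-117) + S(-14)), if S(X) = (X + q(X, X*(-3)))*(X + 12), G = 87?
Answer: 2083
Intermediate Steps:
S(X) = 2*X*(12 + X) (S(X) = (X + X)*(X + 12) = (2*X)*(12 + X) = 2*X*(12 + X))
(G - 48)*(303/(-117) + S(-14)) = (87 - 48)*(303/(-117) + 2*(-14)*(12 - 14)) = 39*(303*(-1/117) + 2*(-14)*(-2)) = 39*(-101/39 + 56) = 39*(2083/39) = 2083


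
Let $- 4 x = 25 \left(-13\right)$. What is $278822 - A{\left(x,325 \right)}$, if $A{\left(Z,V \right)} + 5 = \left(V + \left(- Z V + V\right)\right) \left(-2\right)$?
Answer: $\frac{454629}{2} \approx 2.2731 \cdot 10^{5}$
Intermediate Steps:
$x = \frac{325}{4}$ ($x = - \frac{25 \left(-13\right)}{4} = \left(- \frac{1}{4}\right) \left(-325\right) = \frac{325}{4} \approx 81.25$)
$A{\left(Z,V \right)} = -5 - 4 V + 2 V Z$ ($A{\left(Z,V \right)} = -5 + \left(V + \left(- Z V + V\right)\right) \left(-2\right) = -5 + \left(V - \left(- V + V Z\right)\right) \left(-2\right) = -5 + \left(2 V - V Z\right) \left(-2\right) = -5 + \left(- 4 V + 2 V Z\right) = -5 - 4 V + 2 V Z$)
$278822 - A{\left(x,325 \right)} = 278822 - \left(-5 - 1300 + 2 \cdot 325 \cdot \frac{325}{4}\right) = 278822 - \left(-5 - 1300 + \frac{105625}{2}\right) = 278822 - \frac{103015}{2} = \frac{454629}{2}$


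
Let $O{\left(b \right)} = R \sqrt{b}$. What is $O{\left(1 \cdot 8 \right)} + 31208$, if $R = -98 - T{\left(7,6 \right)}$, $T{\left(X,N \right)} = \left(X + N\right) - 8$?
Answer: $31208 - 206 \sqrt{2} \approx 30917.0$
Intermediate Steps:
$T{\left(X,N \right)} = -8 + N + X$ ($T{\left(X,N \right)} = \left(N + X\right) - 8 = -8 + N + X$)
$R = -103$ ($R = -98 - \left(-8 + 6 + 7\right) = -98 - 5 = -103$)
$O{\left(b \right)} = - 103 \sqrt{b}$
$O{\left(1 \cdot 8 \right)} + 31208 = - 103 \sqrt{1 \cdot 8} + 31208 = - 103 \sqrt{8} + 31208 = - 103 \cdot 2 \sqrt{2} + 31208 = - 206 \sqrt{2} + 31208 = 31208 - 206 \sqrt{2}$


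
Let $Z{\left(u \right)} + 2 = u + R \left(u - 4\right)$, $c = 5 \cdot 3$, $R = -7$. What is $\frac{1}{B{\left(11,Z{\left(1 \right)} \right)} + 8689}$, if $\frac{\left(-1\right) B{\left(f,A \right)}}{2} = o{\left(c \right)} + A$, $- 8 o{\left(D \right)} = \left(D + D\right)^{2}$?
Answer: $\frac{1}{8874} \approx 0.00011269$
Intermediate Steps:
$c = 15$
$Z{\left(u \right)} = 26 - 6 u$ ($Z{\left(u \right)} = -2 + \left(u - 7 \left(u - 4\right)\right) = -2 + \left(u - 7 \left(-4 + u\right)\right) = -2 - \left(-28 + 6 u\right) = 26 - 6 u$)
$o{\left(D \right)} = - \frac{D^{2}}{2}$ ($o{\left(D \right)} = - \frac{\left(D + D\right)^{2}}{8} = - \frac{\left(2 D\right)^{2}}{8} = - \frac{4 D^{2}}{8} = - \frac{D^{2}}{2}$)
$B{\left(f,A \right)} = 225 - 2 A$ ($B{\left(f,A \right)} = - 2 \left(- \frac{15^{2}}{2} + A\right) = - 2 \left(\left(- \frac{1}{2}\right) 225 + A\right) = - 2 \left(- \frac{225}{2} + A\right) = 225 - 2 A$)
$\frac{1}{B{\left(11,Z{\left(1 \right)} \right)} + 8689} = \frac{1}{\left(225 - 2 \left(26 - 6\right)\right) + 8689} = \frac{1}{\left(225 - 40\right) + 8689} = \frac{1}{185 + 8689} = \frac{1}{8874}$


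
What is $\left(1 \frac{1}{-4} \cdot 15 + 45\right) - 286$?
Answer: $- \frac{979}{4} \approx -244.75$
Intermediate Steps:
$\left(1 \frac{1}{-4} \cdot 15 + 45\right) - 286 = \left(1 \left(- \frac{1}{4}\right) 15 + 45\right) - 286 = \left(\left(- \frac{1}{4}\right) 15 + 45\right) - 286 = \left(- \frac{15}{4} + 45\right) - 286 = \frac{165}{4} - 286 = - \frac{979}{4}$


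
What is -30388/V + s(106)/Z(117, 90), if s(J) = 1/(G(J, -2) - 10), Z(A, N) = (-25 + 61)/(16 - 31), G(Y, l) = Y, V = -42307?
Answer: 34795441/48737664 ≈ 0.71393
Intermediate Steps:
Z(A, N) = -12/5 (Z(A, N) = 36/(-15) = 36*(-1/15) = -12/5)
s(J) = 1/(-10 + J) (s(J) = 1/(J - 10) = 1/(-10 + J))
-30388/V + s(106)/Z(117, 90) = -30388/(-42307) + 1/((-10 + 106)*(-12/5)) = -30388*(-1/42307) - 5/12/96 = 30388/42307 + (1/96)*(-5/12) = 30388/42307 - 5/1152 = 34795441/48737664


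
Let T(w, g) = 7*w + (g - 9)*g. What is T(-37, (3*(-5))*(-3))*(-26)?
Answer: -35386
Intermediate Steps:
T(w, g) = 7*w + g*(-9 + g) (T(w, g) = 7*w + (-9 + g)*g = 7*w + g*(-9 + g))
T(-37, (3*(-5))*(-3))*(-26) = (((3*(-5))*(-3))**2 - 9*3*(-5)*(-3) + 7*(-37))*(-26) = ((-15*(-3))**2 - (-135)*(-3) - 259)*(-26) = (45**2 - 9*45 - 259)*(-26) = (2025 - 405 - 259)*(-26) = 1361*(-26) = -35386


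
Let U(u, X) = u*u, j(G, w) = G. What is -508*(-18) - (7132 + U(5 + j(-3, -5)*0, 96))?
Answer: 1987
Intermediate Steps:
U(u, X) = u**2
-508*(-18) - (7132 + U(5 + j(-3, -5)*0, 96)) = -508*(-18) - (7132 + (5 - 3*0)**2) = 9144 - (7132 + (5 + 0)**2) = 9144 - (7132 + 5**2) = 9144 - (7132 + 25) = 9144 - 1*7157 = 9144 - 7157 = 1987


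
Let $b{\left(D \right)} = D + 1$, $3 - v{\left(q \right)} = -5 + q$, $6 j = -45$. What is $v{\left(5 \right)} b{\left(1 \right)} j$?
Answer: $-45$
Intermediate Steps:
$j = - \frac{15}{2}$ ($j = \frac{1}{6} \left(-45\right) = - \frac{15}{2} \approx -7.5$)
$v{\left(q \right)} = 8 - q$ ($v{\left(q \right)} = 3 - \left(-5 + q\right) = 8 - q$)
$b{\left(D \right)} = 1 + D$
$v{\left(5 \right)} b{\left(1 \right)} j = \left(8 - 5\right) \left(1 + 1\right) \left(- \frac{15}{2}\right) = \left(8 - 5\right) 2 \left(- \frac{15}{2}\right) = 3 \cdot 2 \left(- \frac{15}{2}\right) = 6 \left(- \frac{15}{2}\right) = -45$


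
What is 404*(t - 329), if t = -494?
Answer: -332492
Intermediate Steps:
404*(t - 329) = 404*(-494 - 329) = 404*(-823) = -332492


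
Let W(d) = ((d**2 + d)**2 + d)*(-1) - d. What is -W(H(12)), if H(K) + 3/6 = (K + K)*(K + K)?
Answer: 1761202391025/16 ≈ 1.1008e+11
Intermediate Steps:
H(K) = -1/2 + 4*K**2 (H(K) = -1/2 + (K + K)*(K + K) = -1/2 + (2*K)*(2*K) = -1/2 + 4*K**2)
W(d) = -(d + d**2)**2 - 2*d (W(d) = ((d + d**2)**2 + d)*(-1) - d = (d + (d + d**2)**2)*(-1) - d = (-d - (d + d**2)**2) - d = -(d + d**2)**2 - 2*d)
-W(H(12)) = -(-1)*(-1/2 + 4*12**2)*(2 + (-1/2 + 4*12**2)*(1 + (-1/2 + 4*12**2))**2) = -(-1)*(-1/2 + 4*144)*(2 + (-1/2 + 4*144)*(1 + (-1/2 + 4*144))**2) = -(-1)*(-1/2 + 576)*(2 + (-1/2 + 576)*(1 + (-1/2 + 576))**2) = -(-1)*1151*(2 + 1151*(1 + 1151/2)**2/2)/2 = -(-1)*1151*(2 + 1151*(1153/2)**2/2)/2 = -(-1)*1151*(2 + (1151/2)*(1329409/4))/2 = -(-1)*1151*(2 + 1530149759/8)/2 = -(-1)*1151*1530149775/(2*8) = -1*(-1761202391025/16) = 1761202391025/16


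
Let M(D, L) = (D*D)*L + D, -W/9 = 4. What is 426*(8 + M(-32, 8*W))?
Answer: -125642736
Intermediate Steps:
W = -36 (W = -9*4 = -36)
M(D, L) = D + L*D**2 (M(D, L) = D**2*L + D = L*D**2 + D = D + L*D**2)
426*(8 + M(-32, 8*W)) = 426*(8 - 32*(1 - 256*(-36))) = 426*(8 - 32*(1 - 32*(-288))) = 426*(8 - 32*(1 + 9216)) = 426*(8 - 32*9217) = 426*(8 - 294944) = 426*(-294936) = -125642736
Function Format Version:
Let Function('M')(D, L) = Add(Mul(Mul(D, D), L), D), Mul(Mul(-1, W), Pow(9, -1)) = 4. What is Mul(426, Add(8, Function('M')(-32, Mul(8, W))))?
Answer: -125642736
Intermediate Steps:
W = -36 (W = Mul(-9, 4) = -36)
Function('M')(D, L) = Add(D, Mul(L, Pow(D, 2))) (Function('M')(D, L) = Add(Mul(Pow(D, 2), L), D) = Add(Mul(L, Pow(D, 2)), D) = Add(D, Mul(L, Pow(D, 2))))
Mul(426, Add(8, Function('M')(-32, Mul(8, W)))) = Mul(426, Add(8, Mul(-32, Add(1, Mul(-32, Mul(8, -36)))))) = Mul(426, Add(8, Mul(-32, Add(1, Mul(-32, -288))))) = Mul(426, Add(8, Mul(-32, Add(1, 9216)))) = Mul(426, Add(8, Mul(-32, 9217))) = Mul(426, Add(8, -294944)) = Mul(426, -294936) = -125642736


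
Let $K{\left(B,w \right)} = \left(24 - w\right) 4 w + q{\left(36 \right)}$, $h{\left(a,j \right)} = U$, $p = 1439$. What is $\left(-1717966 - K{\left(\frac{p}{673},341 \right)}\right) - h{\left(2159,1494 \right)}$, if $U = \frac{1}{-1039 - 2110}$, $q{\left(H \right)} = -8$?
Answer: $- \frac{4048259929}{3149} \approx -1.2856 \cdot 10^{6}$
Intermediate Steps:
$U = - \frac{1}{3149}$ ($U = \frac{1}{-3149} = - \frac{1}{3149} \approx -0.00031756$)
$h{\left(a,j \right)} = - \frac{1}{3149}$
$K{\left(B,w \right)} = -8 + w \left(96 - 4 w\right)$ ($K{\left(B,w \right)} = \left(24 - w\right) 4 w - 8 = \left(96 - 4 w\right) w - 8 = w \left(96 - 4 w\right) - 8 = -8 + w \left(96 - 4 w\right)$)
$\left(-1717966 - K{\left(\frac{p}{673},341 \right)}\right) - h{\left(2159,1494 \right)} = \left(-1717966 - \left(-8 - 4 \cdot 341^{2} + 96 \cdot 341\right)\right) - - \frac{1}{3149} = \left(-1717966 - \left(-8 - 465124 + 32736\right)\right) + \frac{1}{3149} = \left(-1717966 - -432396\right) + \frac{1}{3149} = \left(-1717966 + 432396\right) + \frac{1}{3149} = -1285570 + \frac{1}{3149} = - \frac{4048259929}{3149}$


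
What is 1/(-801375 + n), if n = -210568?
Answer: -1/1011943 ≈ -9.8820e-7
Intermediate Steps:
1/(-801375 + n) = 1/(-801375 - 210568) = 1/(-1011943) = -1/1011943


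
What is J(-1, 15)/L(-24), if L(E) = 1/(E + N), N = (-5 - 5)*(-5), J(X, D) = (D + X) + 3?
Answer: 442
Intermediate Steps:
J(X, D) = 3 + D + X
N = 50 (N = -10*(-5) = 50)
L(E) = 1/(50 + E) (L(E) = 1/(E + 50) = 1/(50 + E))
J(-1, 15)/L(-24) = (3 + 15 - 1)/(1/(50 - 24)) = 17/(1/26) = 17*26 = 442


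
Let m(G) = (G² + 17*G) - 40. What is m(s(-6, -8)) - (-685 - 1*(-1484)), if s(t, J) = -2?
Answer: -869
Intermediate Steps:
m(G) = -40 + G² + 17*G
m(s(-6, -8)) - (-685 - 1*(-1484)) = (-40 + (-2)² + 17*(-2)) - (-685 - 1*(-1484)) = (-40 + 4 - 34) - (-685 + 1484) = -70 - 1*799 = -70 - 799 = -869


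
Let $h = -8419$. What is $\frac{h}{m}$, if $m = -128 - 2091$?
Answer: $\frac{8419}{2219} \approx 3.7941$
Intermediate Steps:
$m = -2219$
$\frac{h}{m} = - \frac{8419}{-2219} = \left(-8419\right) \left(- \frac{1}{2219}\right) = \frac{8419}{2219}$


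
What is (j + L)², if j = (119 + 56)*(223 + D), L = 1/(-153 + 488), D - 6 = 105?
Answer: 383405809724001/112225 ≈ 3.4164e+9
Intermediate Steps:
D = 111 (D = 6 + 105 = 111)
L = 1/335 ≈ 0.0029851
j = 58450 (j = (119 + 56)*(223 + 111) = 175*334 = 58450)
(j + L)² = (58450 + 1/335)² = (19580751/335)² = 383405809724001/112225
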